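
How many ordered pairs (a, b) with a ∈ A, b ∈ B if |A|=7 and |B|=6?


|A × B| = |A| × |B|
= 7 × 6
= 42

|A × B| = 42


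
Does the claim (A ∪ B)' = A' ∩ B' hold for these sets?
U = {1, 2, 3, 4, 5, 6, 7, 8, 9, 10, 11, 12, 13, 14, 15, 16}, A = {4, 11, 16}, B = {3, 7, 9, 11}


LHS: A ∪ B = {3, 4, 7, 9, 11, 16}
(A ∪ B)' = U \ (A ∪ B) = {1, 2, 5, 6, 8, 10, 12, 13, 14, 15}
A' = {1, 2, 3, 5, 6, 7, 8, 9, 10, 12, 13, 14, 15}, B' = {1, 2, 4, 5, 6, 8, 10, 12, 13, 14, 15, 16}
Claimed RHS: A' ∩ B' = {1, 2, 5, 6, 8, 10, 12, 13, 14, 15}
Identity is VALID: LHS = RHS = {1, 2, 5, 6, 8, 10, 12, 13, 14, 15} ✓

Identity is valid. (A ∪ B)' = A' ∩ B' = {1, 2, 5, 6, 8, 10, 12, 13, 14, 15}


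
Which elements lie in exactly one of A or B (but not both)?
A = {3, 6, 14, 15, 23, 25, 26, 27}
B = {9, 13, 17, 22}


A △ B = (A \ B) ∪ (B \ A) = elements in exactly one of A or B
A \ B = {3, 6, 14, 15, 23, 25, 26, 27}
B \ A = {9, 13, 17, 22}
A △ B = {3, 6, 9, 13, 14, 15, 17, 22, 23, 25, 26, 27}

A △ B = {3, 6, 9, 13, 14, 15, 17, 22, 23, 25, 26, 27}


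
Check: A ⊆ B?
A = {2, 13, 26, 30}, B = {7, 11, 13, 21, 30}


A ⊆ B means every element of A is in B.
Elements in A not in B: {2, 26}
So A ⊄ B.

No, A ⊄ B


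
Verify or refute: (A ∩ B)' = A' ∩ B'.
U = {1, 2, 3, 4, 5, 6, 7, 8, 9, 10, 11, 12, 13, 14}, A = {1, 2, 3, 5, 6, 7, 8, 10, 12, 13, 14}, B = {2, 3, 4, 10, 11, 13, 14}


LHS: A ∩ B = {2, 3, 10, 13, 14}
(A ∩ B)' = U \ (A ∩ B) = {1, 4, 5, 6, 7, 8, 9, 11, 12}
A' = {4, 9, 11}, B' = {1, 5, 6, 7, 8, 9, 12}
Claimed RHS: A' ∩ B' = {9}
Identity is INVALID: LHS = {1, 4, 5, 6, 7, 8, 9, 11, 12} but the RHS claimed here equals {9}. The correct form is (A ∩ B)' = A' ∪ B'.

Identity is invalid: (A ∩ B)' = {1, 4, 5, 6, 7, 8, 9, 11, 12} but A' ∩ B' = {9}. The correct De Morgan law is (A ∩ B)' = A' ∪ B'.


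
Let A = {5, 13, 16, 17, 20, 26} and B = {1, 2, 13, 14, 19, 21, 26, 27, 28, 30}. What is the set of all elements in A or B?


A ∪ B = all elements in A or B (or both)
A = {5, 13, 16, 17, 20, 26}
B = {1, 2, 13, 14, 19, 21, 26, 27, 28, 30}
A ∪ B = {1, 2, 5, 13, 14, 16, 17, 19, 20, 21, 26, 27, 28, 30}

A ∪ B = {1, 2, 5, 13, 14, 16, 17, 19, 20, 21, 26, 27, 28, 30}


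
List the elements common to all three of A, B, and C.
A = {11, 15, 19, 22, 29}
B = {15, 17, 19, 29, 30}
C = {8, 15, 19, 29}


A ∩ B = {15, 19, 29}
(A ∩ B) ∩ C = {15, 19, 29}

A ∩ B ∩ C = {15, 19, 29}


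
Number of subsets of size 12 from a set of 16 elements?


C(n,k) = n! / (k!(n-k)!)
C(16,12) = 16! / (12!4!)
= 1820

C(16,12) = 1820


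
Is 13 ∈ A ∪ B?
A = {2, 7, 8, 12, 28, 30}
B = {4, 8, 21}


A = {2, 7, 8, 12, 28, 30}, B = {4, 8, 21}
A ∪ B = all elements in A or B
A ∪ B = {2, 4, 7, 8, 12, 21, 28, 30}
Checking if 13 ∈ A ∪ B
13 is not in A ∪ B → False

13 ∉ A ∪ B


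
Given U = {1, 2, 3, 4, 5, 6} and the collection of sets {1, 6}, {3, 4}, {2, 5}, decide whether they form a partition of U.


A partition requires: (1) non-empty parts, (2) pairwise disjoint, (3) union = U
Parts: {1, 6}, {3, 4}, {2, 5}
Union of parts: {1, 2, 3, 4, 5, 6}
U = {1, 2, 3, 4, 5, 6}
All non-empty? True
Pairwise disjoint? True
Covers U? True

Yes, valid partition


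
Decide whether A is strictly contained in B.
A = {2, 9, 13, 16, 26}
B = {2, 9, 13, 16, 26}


A ⊂ B requires: A ⊆ B AND A ≠ B.
A ⊆ B? Yes
A = B? Yes
A = B, so A is not a PROPER subset.

No, A is not a proper subset of B


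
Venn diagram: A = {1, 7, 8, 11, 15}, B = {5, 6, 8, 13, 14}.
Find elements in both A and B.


A = {1, 7, 8, 11, 15}
B = {5, 6, 8, 13, 14}
Region: in both A and B
Elements: {8}

Elements in both A and B: {8}


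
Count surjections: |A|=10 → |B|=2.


n = |A| = 10, k = |B| = 2. Surjections via inclusion-exclusion:
S(n,k) = Σ(-1)^i × C(k,i) × (k-i)^n, i=0 to k
i=0: (-1)^0×C(2,0)×2^10 = 1024
i=1: (-1)^1×C(2,1)×1^10 = -2
i=2: (-1)^2×C(2,2)×0^10 = 0
Total = 1022

Number of surjections = 1022


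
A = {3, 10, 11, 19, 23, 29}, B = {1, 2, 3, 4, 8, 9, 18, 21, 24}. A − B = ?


A \ B = elements in A but not in B
A = {3, 10, 11, 19, 23, 29}
B = {1, 2, 3, 4, 8, 9, 18, 21, 24}
Remove from A any elements in B
A \ B = {10, 11, 19, 23, 29}

A \ B = {10, 11, 19, 23, 29}


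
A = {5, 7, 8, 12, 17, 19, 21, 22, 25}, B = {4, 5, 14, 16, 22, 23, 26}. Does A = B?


Two sets are equal iff they have exactly the same elements.
A = {5, 7, 8, 12, 17, 19, 21, 22, 25}
B = {4, 5, 14, 16, 22, 23, 26}
Differences: {4, 7, 8, 12, 14, 16, 17, 19, 21, 23, 25, 26}
A ≠ B

No, A ≠ B


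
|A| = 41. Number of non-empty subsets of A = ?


Total subsets = 2^n = 2^41 = 2199023255552
Non-empty subsets exclude the empty set: 2^n - 1
= 2199023255552 - 1
= 2199023255551

Number of non-empty subsets = 2199023255551


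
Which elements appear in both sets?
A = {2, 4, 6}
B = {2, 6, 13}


A ∩ B = elements in both A and B
A = {2, 4, 6}
B = {2, 6, 13}
A ∩ B = {2, 6}

A ∩ B = {2, 6}


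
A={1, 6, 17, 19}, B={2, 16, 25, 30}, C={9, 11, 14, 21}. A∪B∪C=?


A ∪ B = {1, 2, 6, 16, 17, 19, 25, 30}
(A ∪ B) ∪ C = {1, 2, 6, 9, 11, 14, 16, 17, 19, 21, 25, 30}

A ∪ B ∪ C = {1, 2, 6, 9, 11, 14, 16, 17, 19, 21, 25, 30}


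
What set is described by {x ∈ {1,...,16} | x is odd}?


Checking each candidate:
Condition: odd numbers in {1,...,16}
Result = {1, 3, 5, 7, 9, 11, 13, 15}

{1, 3, 5, 7, 9, 11, 13, 15}


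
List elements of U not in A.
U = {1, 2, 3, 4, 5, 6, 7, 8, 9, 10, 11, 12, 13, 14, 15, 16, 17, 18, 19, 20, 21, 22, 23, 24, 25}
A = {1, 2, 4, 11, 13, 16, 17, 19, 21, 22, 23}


Aᶜ = U \ A = elements in U but not in A
U = {1, 2, 3, 4, 5, 6, 7, 8, 9, 10, 11, 12, 13, 14, 15, 16, 17, 18, 19, 20, 21, 22, 23, 24, 25}
A = {1, 2, 4, 11, 13, 16, 17, 19, 21, 22, 23}
Aᶜ = {3, 5, 6, 7, 8, 9, 10, 12, 14, 15, 18, 20, 24, 25}

Aᶜ = {3, 5, 6, 7, 8, 9, 10, 12, 14, 15, 18, 20, 24, 25}


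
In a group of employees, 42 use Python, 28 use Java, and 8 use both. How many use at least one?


|A ∪ B| = |A| + |B| - |A ∩ B|
= 42 + 28 - 8
= 62

|A ∪ B| = 62


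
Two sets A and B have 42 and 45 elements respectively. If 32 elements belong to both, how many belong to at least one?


|A ∪ B| = |A| + |B| - |A ∩ B|
= 42 + 45 - 32
= 55

|A ∪ B| = 55


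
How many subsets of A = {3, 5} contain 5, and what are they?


A subset of A contains 5 iff the remaining 1 elements form any subset of A \ {5}.
Count: 2^(n-1) = 2^1 = 2
Subsets containing 5: {5}, {3, 5}

Subsets containing 5 (2 total): {5}, {3, 5}


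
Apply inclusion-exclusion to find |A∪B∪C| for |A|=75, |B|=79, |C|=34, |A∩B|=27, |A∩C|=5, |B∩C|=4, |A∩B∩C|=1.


|A∪B∪C| = |A|+|B|+|C| - |A∩B|-|A∩C|-|B∩C| + |A∩B∩C|
= 75+79+34 - 27-5-4 + 1
= 188 - 36 + 1
= 153

|A ∪ B ∪ C| = 153


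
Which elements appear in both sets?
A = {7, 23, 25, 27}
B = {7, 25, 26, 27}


A ∩ B = elements in both A and B
A = {7, 23, 25, 27}
B = {7, 25, 26, 27}
A ∩ B = {7, 25, 27}

A ∩ B = {7, 25, 27}


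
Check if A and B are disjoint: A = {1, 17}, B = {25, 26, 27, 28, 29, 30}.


Disjoint means A ∩ B = ∅.
A ∩ B = ∅
A ∩ B = ∅, so A and B are disjoint.

Yes, A and B are disjoint


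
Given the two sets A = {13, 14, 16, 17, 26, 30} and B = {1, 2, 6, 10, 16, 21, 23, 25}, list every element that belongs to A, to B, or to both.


A ∪ B = all elements in A or B (or both)
A = {13, 14, 16, 17, 26, 30}
B = {1, 2, 6, 10, 16, 21, 23, 25}
A ∪ B = {1, 2, 6, 10, 13, 14, 16, 17, 21, 23, 25, 26, 30}

A ∪ B = {1, 2, 6, 10, 13, 14, 16, 17, 21, 23, 25, 26, 30}


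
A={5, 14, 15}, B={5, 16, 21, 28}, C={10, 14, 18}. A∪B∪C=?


A ∪ B = {5, 14, 15, 16, 21, 28}
(A ∪ B) ∪ C = {5, 10, 14, 15, 16, 18, 21, 28}

A ∪ B ∪ C = {5, 10, 14, 15, 16, 18, 21, 28}


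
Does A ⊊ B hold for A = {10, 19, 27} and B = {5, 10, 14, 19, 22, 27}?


A ⊂ B requires: A ⊆ B AND A ≠ B.
A ⊆ B? Yes
A = B? No
A ⊂ B: Yes (A is a proper subset of B)

Yes, A ⊂ B


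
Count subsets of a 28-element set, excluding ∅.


Total subsets = 2^n = 2^28 = 268435456
Non-empty subsets exclude the empty set: 2^n - 1
= 268435456 - 1
= 268435455

Number of non-empty subsets = 268435455


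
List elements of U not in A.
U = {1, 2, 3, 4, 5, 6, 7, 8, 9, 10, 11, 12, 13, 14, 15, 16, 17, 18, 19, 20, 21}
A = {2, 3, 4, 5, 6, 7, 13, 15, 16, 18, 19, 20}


Aᶜ = U \ A = elements in U but not in A
U = {1, 2, 3, 4, 5, 6, 7, 8, 9, 10, 11, 12, 13, 14, 15, 16, 17, 18, 19, 20, 21}
A = {2, 3, 4, 5, 6, 7, 13, 15, 16, 18, 19, 20}
Aᶜ = {1, 8, 9, 10, 11, 12, 14, 17, 21}

Aᶜ = {1, 8, 9, 10, 11, 12, 14, 17, 21}


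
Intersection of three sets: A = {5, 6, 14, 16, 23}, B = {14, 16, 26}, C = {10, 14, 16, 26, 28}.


A ∩ B = {14, 16}
(A ∩ B) ∩ C = {14, 16}

A ∩ B ∩ C = {14, 16}


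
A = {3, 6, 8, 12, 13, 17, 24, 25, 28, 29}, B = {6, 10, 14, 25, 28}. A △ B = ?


A △ B = (A \ B) ∪ (B \ A) = elements in exactly one of A or B
A \ B = {3, 8, 12, 13, 17, 24, 29}
B \ A = {10, 14}
A △ B = {3, 8, 10, 12, 13, 14, 17, 24, 29}

A △ B = {3, 8, 10, 12, 13, 14, 17, 24, 29}


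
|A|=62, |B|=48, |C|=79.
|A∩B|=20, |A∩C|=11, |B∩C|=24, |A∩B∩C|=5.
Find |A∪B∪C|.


|A∪B∪C| = |A|+|B|+|C| - |A∩B|-|A∩C|-|B∩C| + |A∩B∩C|
= 62+48+79 - 20-11-24 + 5
= 189 - 55 + 5
= 139

|A ∪ B ∪ C| = 139


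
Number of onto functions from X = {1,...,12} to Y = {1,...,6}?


n = |X| = 12, k = |Y| = 6. Surjections via inclusion-exclusion:
S(n,k) = Σ(-1)^i × C(k,i) × (k-i)^n, i=0 to k
i=0: (-1)^0×C(6,0)×6^12 = 2176782336
i=1: (-1)^1×C(6,1)×5^12 = -1464843750
i=2: (-1)^2×C(6,2)×4^12 = 251658240
i=3: (-1)^3×C(6,3)×3^12 = -10628820
i=4: (-1)^4×C(6,4)×2^12 = 61440
i=5: (-1)^5×C(6,5)×1^12 = -6
i=6: (-1)^6×C(6,6)×0^12 = 0
Total = 953029440

Number of surjections = 953029440


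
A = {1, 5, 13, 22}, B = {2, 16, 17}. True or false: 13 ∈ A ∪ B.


A = {1, 5, 13, 22}, B = {2, 16, 17}
A ∪ B = all elements in A or B
A ∪ B = {1, 2, 5, 13, 16, 17, 22}
Checking if 13 ∈ A ∪ B
13 is in A ∪ B → True

13 ∈ A ∪ B


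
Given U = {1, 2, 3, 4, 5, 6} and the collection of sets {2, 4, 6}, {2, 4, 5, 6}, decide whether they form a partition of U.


A partition requires: (1) non-empty parts, (2) pairwise disjoint, (3) union = U
Parts: {2, 4, 6}, {2, 4, 5, 6}
Union of parts: {2, 4, 5, 6}
U = {1, 2, 3, 4, 5, 6}
All non-empty? True
Pairwise disjoint? False
Covers U? False

No, not a valid partition


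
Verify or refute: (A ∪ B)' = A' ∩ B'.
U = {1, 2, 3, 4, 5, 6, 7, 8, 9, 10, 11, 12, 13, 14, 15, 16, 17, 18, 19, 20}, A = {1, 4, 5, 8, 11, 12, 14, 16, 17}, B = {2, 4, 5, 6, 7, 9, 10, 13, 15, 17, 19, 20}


LHS: A ∪ B = {1, 2, 4, 5, 6, 7, 8, 9, 10, 11, 12, 13, 14, 15, 16, 17, 19, 20}
(A ∪ B)' = U \ (A ∪ B) = {3, 18}
A' = {2, 3, 6, 7, 9, 10, 13, 15, 18, 19, 20}, B' = {1, 3, 8, 11, 12, 14, 16, 18}
Claimed RHS: A' ∩ B' = {3, 18}
Identity is VALID: LHS = RHS = {3, 18} ✓

Identity is valid. (A ∪ B)' = A' ∩ B' = {3, 18}


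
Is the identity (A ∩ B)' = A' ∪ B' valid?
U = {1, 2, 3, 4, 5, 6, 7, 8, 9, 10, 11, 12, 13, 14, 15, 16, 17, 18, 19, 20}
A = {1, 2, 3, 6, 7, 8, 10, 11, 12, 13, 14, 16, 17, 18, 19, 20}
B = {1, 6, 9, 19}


LHS: A ∩ B = {1, 6, 19}
(A ∩ B)' = U \ (A ∩ B) = {2, 3, 4, 5, 7, 8, 9, 10, 11, 12, 13, 14, 15, 16, 17, 18, 20}
A' = {4, 5, 9, 15}, B' = {2, 3, 4, 5, 7, 8, 10, 11, 12, 13, 14, 15, 16, 17, 18, 20}
Claimed RHS: A' ∪ B' = {2, 3, 4, 5, 7, 8, 9, 10, 11, 12, 13, 14, 15, 16, 17, 18, 20}
Identity is VALID: LHS = RHS = {2, 3, 4, 5, 7, 8, 9, 10, 11, 12, 13, 14, 15, 16, 17, 18, 20} ✓

Identity is valid. (A ∩ B)' = A' ∪ B' = {2, 3, 4, 5, 7, 8, 9, 10, 11, 12, 13, 14, 15, 16, 17, 18, 20}


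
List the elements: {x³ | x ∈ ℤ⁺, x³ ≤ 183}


Checking each candidate:
Condition: positive perfect cubes ≤ 183
Result = {1, 8, 27, 64, 125}

{1, 8, 27, 64, 125}


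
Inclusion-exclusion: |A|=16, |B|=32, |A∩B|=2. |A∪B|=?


|A ∪ B| = |A| + |B| - |A ∩ B|
= 16 + 32 - 2
= 46

|A ∪ B| = 46


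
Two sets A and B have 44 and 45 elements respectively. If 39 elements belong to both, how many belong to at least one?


|A ∪ B| = |A| + |B| - |A ∩ B|
= 44 + 45 - 39
= 50

|A ∪ B| = 50


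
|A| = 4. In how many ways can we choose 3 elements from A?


C(n,k) = n! / (k!(n-k)!)
C(4,3) = 4! / (3!1!)
= 4

C(4,3) = 4


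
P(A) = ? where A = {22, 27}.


|A| = 2, so |P(A)| = 2^2 = 4
Enumerate subsets by cardinality (0 to 2):
∅, {22}, {27}, {22, 27}

P(A) has 4 subsets: ∅, {22}, {27}, {22, 27}


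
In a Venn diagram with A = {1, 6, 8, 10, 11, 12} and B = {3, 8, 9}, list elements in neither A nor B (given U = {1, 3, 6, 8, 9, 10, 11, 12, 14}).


A = {1, 6, 8, 10, 11, 12}
B = {3, 8, 9}
Region: in neither A nor B (given U = {1, 3, 6, 8, 9, 10, 11, 12, 14})
Elements: {14}

Elements in neither A nor B (given U = {1, 3, 6, 8, 9, 10, 11, 12, 14}): {14}


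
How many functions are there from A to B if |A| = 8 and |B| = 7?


Each of |A| = 8 inputs maps to any of |B| = 7 outputs.
# functions = |B|^|A| = 7^8
= 5764801

Number of functions = 5764801


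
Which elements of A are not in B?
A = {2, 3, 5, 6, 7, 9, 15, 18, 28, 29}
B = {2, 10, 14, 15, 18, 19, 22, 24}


A \ B = elements in A but not in B
A = {2, 3, 5, 6, 7, 9, 15, 18, 28, 29}
B = {2, 10, 14, 15, 18, 19, 22, 24}
Remove from A any elements in B
A \ B = {3, 5, 6, 7, 9, 28, 29}

A \ B = {3, 5, 6, 7, 9, 28, 29}


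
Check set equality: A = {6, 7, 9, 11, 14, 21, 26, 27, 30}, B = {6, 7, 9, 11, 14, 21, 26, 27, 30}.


Two sets are equal iff they have exactly the same elements.
A = {6, 7, 9, 11, 14, 21, 26, 27, 30}
B = {6, 7, 9, 11, 14, 21, 26, 27, 30}
Same elements → A = B

Yes, A = B


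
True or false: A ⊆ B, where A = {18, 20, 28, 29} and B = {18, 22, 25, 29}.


A ⊆ B means every element of A is in B.
Elements in A not in B: {20, 28}
So A ⊄ B.

No, A ⊄ B


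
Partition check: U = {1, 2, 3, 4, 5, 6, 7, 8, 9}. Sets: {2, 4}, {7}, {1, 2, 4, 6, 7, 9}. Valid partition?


A partition requires: (1) non-empty parts, (2) pairwise disjoint, (3) union = U
Parts: {2, 4}, {7}, {1, 2, 4, 6, 7, 9}
Union of parts: {1, 2, 4, 6, 7, 9}
U = {1, 2, 3, 4, 5, 6, 7, 8, 9}
All non-empty? True
Pairwise disjoint? False
Covers U? False

No, not a valid partition


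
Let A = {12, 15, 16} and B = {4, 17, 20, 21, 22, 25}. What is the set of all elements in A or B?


A ∪ B = all elements in A or B (or both)
A = {12, 15, 16}
B = {4, 17, 20, 21, 22, 25}
A ∪ B = {4, 12, 15, 16, 17, 20, 21, 22, 25}

A ∪ B = {4, 12, 15, 16, 17, 20, 21, 22, 25}


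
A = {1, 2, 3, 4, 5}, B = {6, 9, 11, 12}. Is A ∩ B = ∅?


Disjoint means A ∩ B = ∅.
A ∩ B = ∅
A ∩ B = ∅, so A and B are disjoint.

Yes, A and B are disjoint


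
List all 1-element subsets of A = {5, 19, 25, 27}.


|A| = 4, so A has C(4,1) = 4 subsets of size 1.
Enumerate by choosing 1 elements from A at a time:
{5}, {19}, {25}, {27}

1-element subsets (4 total): {5}, {19}, {25}, {27}


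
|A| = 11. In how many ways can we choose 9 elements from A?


C(n,k) = n! / (k!(n-k)!)
C(11,9) = 11! / (9!2!)
= 55

C(11,9) = 55


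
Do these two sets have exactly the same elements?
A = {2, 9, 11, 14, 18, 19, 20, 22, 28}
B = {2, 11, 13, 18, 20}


Two sets are equal iff they have exactly the same elements.
A = {2, 9, 11, 14, 18, 19, 20, 22, 28}
B = {2, 11, 13, 18, 20}
Differences: {9, 13, 14, 19, 22, 28}
A ≠ B

No, A ≠ B


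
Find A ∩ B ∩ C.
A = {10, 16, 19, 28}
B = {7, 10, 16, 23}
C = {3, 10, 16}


A ∩ B = {10, 16}
(A ∩ B) ∩ C = {10, 16}

A ∩ B ∩ C = {10, 16}


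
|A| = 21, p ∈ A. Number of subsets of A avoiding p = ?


Subsets of A avoiding p are subsets of A \ {p}, which has 20 elements.
Count = 2^(n-1) = 2^20
= 1048576

Number of subsets avoiding p = 1048576


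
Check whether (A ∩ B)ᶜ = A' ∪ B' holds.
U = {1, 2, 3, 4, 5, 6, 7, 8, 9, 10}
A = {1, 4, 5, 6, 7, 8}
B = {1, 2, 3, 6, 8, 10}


LHS: A ∩ B = {1, 6, 8}
(A ∩ B)' = U \ (A ∩ B) = {2, 3, 4, 5, 7, 9, 10}
A' = {2, 3, 9, 10}, B' = {4, 5, 7, 9}
Claimed RHS: A' ∪ B' = {2, 3, 4, 5, 7, 9, 10}
Identity is VALID: LHS = RHS = {2, 3, 4, 5, 7, 9, 10} ✓

Identity is valid. (A ∩ B)' = A' ∪ B' = {2, 3, 4, 5, 7, 9, 10}


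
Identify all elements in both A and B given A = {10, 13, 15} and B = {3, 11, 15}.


A = {10, 13, 15}
B = {3, 11, 15}
Region: in both A and B
Elements: {15}

Elements in both A and B: {15}


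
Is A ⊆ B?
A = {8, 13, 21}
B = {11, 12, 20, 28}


A ⊆ B means every element of A is in B.
Elements in A not in B: {8, 13, 21}
So A ⊄ B.

No, A ⊄ B


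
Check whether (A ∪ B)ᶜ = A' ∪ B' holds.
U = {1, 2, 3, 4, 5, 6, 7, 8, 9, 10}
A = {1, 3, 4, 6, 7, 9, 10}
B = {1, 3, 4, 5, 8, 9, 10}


LHS: A ∪ B = {1, 3, 4, 5, 6, 7, 8, 9, 10}
(A ∪ B)' = U \ (A ∪ B) = {2}
A' = {2, 5, 8}, B' = {2, 6, 7}
Claimed RHS: A' ∪ B' = {2, 5, 6, 7, 8}
Identity is INVALID: LHS = {2} but the RHS claimed here equals {2, 5, 6, 7, 8}. The correct form is (A ∪ B)' = A' ∩ B'.

Identity is invalid: (A ∪ B)' = {2} but A' ∪ B' = {2, 5, 6, 7, 8}. The correct De Morgan law is (A ∪ B)' = A' ∩ B'.


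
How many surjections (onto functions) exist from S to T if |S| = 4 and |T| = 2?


n = |S| = 4, k = |T| = 2. Surjections via inclusion-exclusion:
S(n,k) = Σ(-1)^i × C(k,i) × (k-i)^n, i=0 to k
i=0: (-1)^0×C(2,0)×2^4 = 16
i=1: (-1)^1×C(2,1)×1^4 = -2
i=2: (-1)^2×C(2,2)×0^4 = 0
Total = 14

Number of surjections = 14


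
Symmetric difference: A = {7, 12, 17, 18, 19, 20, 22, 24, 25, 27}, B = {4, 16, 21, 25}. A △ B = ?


A △ B = (A \ B) ∪ (B \ A) = elements in exactly one of A or B
A \ B = {7, 12, 17, 18, 19, 20, 22, 24, 27}
B \ A = {4, 16, 21}
A △ B = {4, 7, 12, 16, 17, 18, 19, 20, 21, 22, 24, 27}

A △ B = {4, 7, 12, 16, 17, 18, 19, 20, 21, 22, 24, 27}


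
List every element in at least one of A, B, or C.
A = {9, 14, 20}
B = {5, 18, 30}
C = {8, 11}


A ∪ B = {5, 9, 14, 18, 20, 30}
(A ∪ B) ∪ C = {5, 8, 9, 11, 14, 18, 20, 30}

A ∪ B ∪ C = {5, 8, 9, 11, 14, 18, 20, 30}


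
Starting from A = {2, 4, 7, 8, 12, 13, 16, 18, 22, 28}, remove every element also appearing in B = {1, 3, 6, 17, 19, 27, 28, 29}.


A \ B = elements in A but not in B
A = {2, 4, 7, 8, 12, 13, 16, 18, 22, 28}
B = {1, 3, 6, 17, 19, 27, 28, 29}
Remove from A any elements in B
A \ B = {2, 4, 7, 8, 12, 13, 16, 18, 22}

A \ B = {2, 4, 7, 8, 12, 13, 16, 18, 22}


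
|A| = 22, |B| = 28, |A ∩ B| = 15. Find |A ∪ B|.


|A ∪ B| = |A| + |B| - |A ∩ B|
= 22 + 28 - 15
= 35

|A ∪ B| = 35


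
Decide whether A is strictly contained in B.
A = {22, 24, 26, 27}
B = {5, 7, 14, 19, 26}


A ⊂ B requires: A ⊆ B AND A ≠ B.
A ⊆ B? No
A ⊄ B, so A is not a proper subset.

No, A is not a proper subset of B


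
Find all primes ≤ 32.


Checking each candidate:
Condition: primes ≤ 32
Result = {2, 3, 5, 7, 11, 13, 17, 19, 23, 29, 31}

{2, 3, 5, 7, 11, 13, 17, 19, 23, 29, 31}


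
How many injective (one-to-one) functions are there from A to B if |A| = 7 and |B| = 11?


An injection sends each of |A| = 7 inputs to a distinct output in B.
# injections = |B|·(|B|-1)·…·(|B|-|A|+1) = 11! / (11 - 7)!
= 11 × 10 × 9 × 8 × 7 × 6 × 5
= 1663200

Number of injections = 1663200


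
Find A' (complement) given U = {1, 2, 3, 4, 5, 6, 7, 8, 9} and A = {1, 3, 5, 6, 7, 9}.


Aᶜ = U \ A = elements in U but not in A
U = {1, 2, 3, 4, 5, 6, 7, 8, 9}
A = {1, 3, 5, 6, 7, 9}
Aᶜ = {2, 4, 8}

Aᶜ = {2, 4, 8}


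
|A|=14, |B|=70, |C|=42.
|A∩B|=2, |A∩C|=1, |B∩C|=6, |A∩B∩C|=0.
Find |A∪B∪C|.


|A∪B∪C| = |A|+|B|+|C| - |A∩B|-|A∩C|-|B∩C| + |A∩B∩C|
= 14+70+42 - 2-1-6 + 0
= 126 - 9 + 0
= 117

|A ∪ B ∪ C| = 117


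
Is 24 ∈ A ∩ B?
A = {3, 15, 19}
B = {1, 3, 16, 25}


A = {3, 15, 19}, B = {1, 3, 16, 25}
A ∩ B = elements in both A and B
A ∩ B = {3}
Checking if 24 ∈ A ∩ B
24 is not in A ∩ B → False

24 ∉ A ∩ B


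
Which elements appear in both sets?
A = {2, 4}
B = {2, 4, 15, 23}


A ∩ B = elements in both A and B
A = {2, 4}
B = {2, 4, 15, 23}
A ∩ B = {2, 4}

A ∩ B = {2, 4}


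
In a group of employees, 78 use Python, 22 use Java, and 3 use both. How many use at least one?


|A ∪ B| = |A| + |B| - |A ∩ B|
= 78 + 22 - 3
= 97

|A ∪ B| = 97


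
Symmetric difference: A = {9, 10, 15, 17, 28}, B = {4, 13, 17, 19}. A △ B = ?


A △ B = (A \ B) ∪ (B \ A) = elements in exactly one of A or B
A \ B = {9, 10, 15, 28}
B \ A = {4, 13, 19}
A △ B = {4, 9, 10, 13, 15, 19, 28}

A △ B = {4, 9, 10, 13, 15, 19, 28}


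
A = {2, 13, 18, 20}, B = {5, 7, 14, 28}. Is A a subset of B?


A ⊆ B means every element of A is in B.
Elements in A not in B: {2, 13, 18, 20}
So A ⊄ B.

No, A ⊄ B


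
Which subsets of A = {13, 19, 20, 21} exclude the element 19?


A subset of A that omits 19 is a subset of A \ {19}, so there are 2^(n-1) = 2^3 = 8 of them.
Subsets excluding 19: ∅, {13}, {20}, {21}, {13, 20}, {13, 21}, {20, 21}, {13, 20, 21}

Subsets excluding 19 (8 total): ∅, {13}, {20}, {21}, {13, 20}, {13, 21}, {20, 21}, {13, 20, 21}


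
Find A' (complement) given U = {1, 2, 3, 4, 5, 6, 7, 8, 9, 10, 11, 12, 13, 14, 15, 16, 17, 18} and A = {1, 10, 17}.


Aᶜ = U \ A = elements in U but not in A
U = {1, 2, 3, 4, 5, 6, 7, 8, 9, 10, 11, 12, 13, 14, 15, 16, 17, 18}
A = {1, 10, 17}
Aᶜ = {2, 3, 4, 5, 6, 7, 8, 9, 11, 12, 13, 14, 15, 16, 18}

Aᶜ = {2, 3, 4, 5, 6, 7, 8, 9, 11, 12, 13, 14, 15, 16, 18}


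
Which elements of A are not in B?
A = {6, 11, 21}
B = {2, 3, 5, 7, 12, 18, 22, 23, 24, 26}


A \ B = elements in A but not in B
A = {6, 11, 21}
B = {2, 3, 5, 7, 12, 18, 22, 23, 24, 26}
Remove from A any elements in B
A \ B = {6, 11, 21}

A \ B = {6, 11, 21}


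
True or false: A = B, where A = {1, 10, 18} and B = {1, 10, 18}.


Two sets are equal iff they have exactly the same elements.
A = {1, 10, 18}
B = {1, 10, 18}
Same elements → A = B

Yes, A = B


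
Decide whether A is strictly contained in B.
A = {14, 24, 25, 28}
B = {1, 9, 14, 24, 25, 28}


A ⊂ B requires: A ⊆ B AND A ≠ B.
A ⊆ B? Yes
A = B? No
A ⊂ B: Yes (A is a proper subset of B)

Yes, A ⊂ B


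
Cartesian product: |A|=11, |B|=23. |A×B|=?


|A × B| = |A| × |B|
= 11 × 23
= 253

|A × B| = 253


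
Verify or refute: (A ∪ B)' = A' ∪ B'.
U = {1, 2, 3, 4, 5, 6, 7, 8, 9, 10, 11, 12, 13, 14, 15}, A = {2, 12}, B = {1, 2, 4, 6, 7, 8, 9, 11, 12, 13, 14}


LHS: A ∪ B = {1, 2, 4, 6, 7, 8, 9, 11, 12, 13, 14}
(A ∪ B)' = U \ (A ∪ B) = {3, 5, 10, 15}
A' = {1, 3, 4, 5, 6, 7, 8, 9, 10, 11, 13, 14, 15}, B' = {3, 5, 10, 15}
Claimed RHS: A' ∪ B' = {1, 3, 4, 5, 6, 7, 8, 9, 10, 11, 13, 14, 15}
Identity is INVALID: LHS = {3, 5, 10, 15} but the RHS claimed here equals {1, 3, 4, 5, 6, 7, 8, 9, 10, 11, 13, 14, 15}. The correct form is (A ∪ B)' = A' ∩ B'.

Identity is invalid: (A ∪ B)' = {3, 5, 10, 15} but A' ∪ B' = {1, 3, 4, 5, 6, 7, 8, 9, 10, 11, 13, 14, 15}. The correct De Morgan law is (A ∪ B)' = A' ∩ B'.


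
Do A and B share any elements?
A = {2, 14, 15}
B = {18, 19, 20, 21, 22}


Disjoint means A ∩ B = ∅.
A ∩ B = ∅
A ∩ B = ∅, so A and B are disjoint.

No — A and B share no elements (A ∩ B = ∅), so they are disjoint


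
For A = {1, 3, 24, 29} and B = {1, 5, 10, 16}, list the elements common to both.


A ∩ B = elements in both A and B
A = {1, 3, 24, 29}
B = {1, 5, 10, 16}
A ∩ B = {1}

A ∩ B = {1}


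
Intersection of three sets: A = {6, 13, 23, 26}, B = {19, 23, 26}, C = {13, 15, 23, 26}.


A ∩ B = {23, 26}
(A ∩ B) ∩ C = {23, 26}

A ∩ B ∩ C = {23, 26}


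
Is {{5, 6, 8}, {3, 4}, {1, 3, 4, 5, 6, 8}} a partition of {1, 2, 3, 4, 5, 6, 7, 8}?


A partition requires: (1) non-empty parts, (2) pairwise disjoint, (3) union = U
Parts: {5, 6, 8}, {3, 4}, {1, 3, 4, 5, 6, 8}
Union of parts: {1, 3, 4, 5, 6, 8}
U = {1, 2, 3, 4, 5, 6, 7, 8}
All non-empty? True
Pairwise disjoint? False
Covers U? False

No, not a valid partition


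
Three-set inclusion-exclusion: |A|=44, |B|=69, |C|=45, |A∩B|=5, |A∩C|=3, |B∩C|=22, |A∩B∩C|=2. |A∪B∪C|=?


|A∪B∪C| = |A|+|B|+|C| - |A∩B|-|A∩C|-|B∩C| + |A∩B∩C|
= 44+69+45 - 5-3-22 + 2
= 158 - 30 + 2
= 130

|A ∪ B ∪ C| = 130


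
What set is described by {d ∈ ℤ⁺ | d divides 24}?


Checking each candidate:
Condition: positive divisors of 24
Result = {1, 2, 3, 4, 6, 8, 12, 24}

{1, 2, 3, 4, 6, 8, 12, 24}


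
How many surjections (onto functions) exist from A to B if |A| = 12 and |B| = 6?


n = |A| = 12, k = |B| = 6. Surjections via inclusion-exclusion:
S(n,k) = Σ(-1)^i × C(k,i) × (k-i)^n, i=0 to k
i=0: (-1)^0×C(6,0)×6^12 = 2176782336
i=1: (-1)^1×C(6,1)×5^12 = -1464843750
i=2: (-1)^2×C(6,2)×4^12 = 251658240
i=3: (-1)^3×C(6,3)×3^12 = -10628820
i=4: (-1)^4×C(6,4)×2^12 = 61440
i=5: (-1)^5×C(6,5)×1^12 = -6
i=6: (-1)^6×C(6,6)×0^12 = 0
Total = 953029440

Number of surjections = 953029440


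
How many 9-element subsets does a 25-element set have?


C(n,k) = n! / (k!(n-k)!)
C(25,9) = 25! / (9!16!)
= 2042975

C(25,9) = 2042975


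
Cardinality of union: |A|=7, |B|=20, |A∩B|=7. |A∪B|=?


|A ∪ B| = |A| + |B| - |A ∩ B|
= 7 + 20 - 7
= 20

|A ∪ B| = 20


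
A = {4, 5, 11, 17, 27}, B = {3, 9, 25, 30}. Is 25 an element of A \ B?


A = {4, 5, 11, 17, 27}, B = {3, 9, 25, 30}
A \ B = elements in A but not in B
A \ B = {4, 5, 11, 17, 27}
Checking if 25 ∈ A \ B
25 is not in A \ B → False

25 ∉ A \ B


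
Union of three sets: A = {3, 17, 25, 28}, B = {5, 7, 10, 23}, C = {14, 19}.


A ∪ B = {3, 5, 7, 10, 17, 23, 25, 28}
(A ∪ B) ∪ C = {3, 5, 7, 10, 14, 17, 19, 23, 25, 28}

A ∪ B ∪ C = {3, 5, 7, 10, 14, 17, 19, 23, 25, 28}


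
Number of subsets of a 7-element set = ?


Number of subsets = 2^n
= 2^7
= 128

|P(A)| = 128


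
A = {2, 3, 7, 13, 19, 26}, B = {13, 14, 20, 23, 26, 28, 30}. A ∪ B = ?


A ∪ B = all elements in A or B (or both)
A = {2, 3, 7, 13, 19, 26}
B = {13, 14, 20, 23, 26, 28, 30}
A ∪ B = {2, 3, 7, 13, 14, 19, 20, 23, 26, 28, 30}

A ∪ B = {2, 3, 7, 13, 14, 19, 20, 23, 26, 28, 30}


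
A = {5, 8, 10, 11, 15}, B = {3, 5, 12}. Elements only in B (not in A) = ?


A = {5, 8, 10, 11, 15}
B = {3, 5, 12}
Region: only in B (not in A)
Elements: {3, 12}

Elements only in B (not in A): {3, 12}


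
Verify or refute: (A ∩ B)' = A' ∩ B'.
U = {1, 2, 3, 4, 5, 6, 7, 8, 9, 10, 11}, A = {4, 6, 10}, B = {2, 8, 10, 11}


LHS: A ∩ B = {10}
(A ∩ B)' = U \ (A ∩ B) = {1, 2, 3, 4, 5, 6, 7, 8, 9, 11}
A' = {1, 2, 3, 5, 7, 8, 9, 11}, B' = {1, 3, 4, 5, 6, 7, 9}
Claimed RHS: A' ∩ B' = {1, 3, 5, 7, 9}
Identity is INVALID: LHS = {1, 2, 3, 4, 5, 6, 7, 8, 9, 11} but the RHS claimed here equals {1, 3, 5, 7, 9}. The correct form is (A ∩ B)' = A' ∪ B'.

Identity is invalid: (A ∩ B)' = {1, 2, 3, 4, 5, 6, 7, 8, 9, 11} but A' ∩ B' = {1, 3, 5, 7, 9}. The correct De Morgan law is (A ∩ B)' = A' ∪ B'.


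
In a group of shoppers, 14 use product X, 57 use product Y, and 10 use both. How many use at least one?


|A ∪ B| = |A| + |B| - |A ∩ B|
= 14 + 57 - 10
= 61

|A ∪ B| = 61


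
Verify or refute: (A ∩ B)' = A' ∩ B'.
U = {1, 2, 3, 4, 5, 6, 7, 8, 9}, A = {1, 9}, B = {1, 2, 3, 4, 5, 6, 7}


LHS: A ∩ B = {1}
(A ∩ B)' = U \ (A ∩ B) = {2, 3, 4, 5, 6, 7, 8, 9}
A' = {2, 3, 4, 5, 6, 7, 8}, B' = {8, 9}
Claimed RHS: A' ∩ B' = {8}
Identity is INVALID: LHS = {2, 3, 4, 5, 6, 7, 8, 9} but the RHS claimed here equals {8}. The correct form is (A ∩ B)' = A' ∪ B'.

Identity is invalid: (A ∩ B)' = {2, 3, 4, 5, 6, 7, 8, 9} but A' ∩ B' = {8}. The correct De Morgan law is (A ∩ B)' = A' ∪ B'.


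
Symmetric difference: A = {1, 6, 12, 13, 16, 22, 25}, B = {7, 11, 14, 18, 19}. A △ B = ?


A △ B = (A \ B) ∪ (B \ A) = elements in exactly one of A or B
A \ B = {1, 6, 12, 13, 16, 22, 25}
B \ A = {7, 11, 14, 18, 19}
A △ B = {1, 6, 7, 11, 12, 13, 14, 16, 18, 19, 22, 25}

A △ B = {1, 6, 7, 11, 12, 13, 14, 16, 18, 19, 22, 25}


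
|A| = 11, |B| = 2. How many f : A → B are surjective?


n = |A| = 11, k = |B| = 2. Surjections via inclusion-exclusion:
S(n,k) = Σ(-1)^i × C(k,i) × (k-i)^n, i=0 to k
i=0: (-1)^0×C(2,0)×2^11 = 2048
i=1: (-1)^1×C(2,1)×1^11 = -2
i=2: (-1)^2×C(2,2)×0^11 = 0
Total = 2046

Number of surjections = 2046


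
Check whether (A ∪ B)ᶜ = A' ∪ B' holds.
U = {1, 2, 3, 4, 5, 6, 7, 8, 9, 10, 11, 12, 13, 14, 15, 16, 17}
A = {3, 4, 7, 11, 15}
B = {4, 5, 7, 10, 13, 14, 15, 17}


LHS: A ∪ B = {3, 4, 5, 7, 10, 11, 13, 14, 15, 17}
(A ∪ B)' = U \ (A ∪ B) = {1, 2, 6, 8, 9, 12, 16}
A' = {1, 2, 5, 6, 8, 9, 10, 12, 13, 14, 16, 17}, B' = {1, 2, 3, 6, 8, 9, 11, 12, 16}
Claimed RHS: A' ∪ B' = {1, 2, 3, 5, 6, 8, 9, 10, 11, 12, 13, 14, 16, 17}
Identity is INVALID: LHS = {1, 2, 6, 8, 9, 12, 16} but the RHS claimed here equals {1, 2, 3, 5, 6, 8, 9, 10, 11, 12, 13, 14, 16, 17}. The correct form is (A ∪ B)' = A' ∩ B'.

Identity is invalid: (A ∪ B)' = {1, 2, 6, 8, 9, 12, 16} but A' ∪ B' = {1, 2, 3, 5, 6, 8, 9, 10, 11, 12, 13, 14, 16, 17}. The correct De Morgan law is (A ∪ B)' = A' ∩ B'.


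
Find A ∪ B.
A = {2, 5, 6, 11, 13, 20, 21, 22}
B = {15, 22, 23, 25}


A ∪ B = all elements in A or B (or both)
A = {2, 5, 6, 11, 13, 20, 21, 22}
B = {15, 22, 23, 25}
A ∪ B = {2, 5, 6, 11, 13, 15, 20, 21, 22, 23, 25}

A ∪ B = {2, 5, 6, 11, 13, 15, 20, 21, 22, 23, 25}


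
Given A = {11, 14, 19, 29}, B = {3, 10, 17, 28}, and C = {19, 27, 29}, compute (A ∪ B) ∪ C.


A ∪ B = {3, 10, 11, 14, 17, 19, 28, 29}
(A ∪ B) ∪ C = {3, 10, 11, 14, 17, 19, 27, 28, 29}

A ∪ B ∪ C = {3, 10, 11, 14, 17, 19, 27, 28, 29}


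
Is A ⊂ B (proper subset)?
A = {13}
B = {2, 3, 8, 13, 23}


A ⊂ B requires: A ⊆ B AND A ≠ B.
A ⊆ B? Yes
A = B? No
A ⊂ B: Yes (A is a proper subset of B)

Yes, A ⊂ B


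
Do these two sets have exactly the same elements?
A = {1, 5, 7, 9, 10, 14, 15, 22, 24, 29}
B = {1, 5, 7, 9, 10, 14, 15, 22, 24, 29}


Two sets are equal iff they have exactly the same elements.
A = {1, 5, 7, 9, 10, 14, 15, 22, 24, 29}
B = {1, 5, 7, 9, 10, 14, 15, 22, 24, 29}
Same elements → A = B

Yes, A = B


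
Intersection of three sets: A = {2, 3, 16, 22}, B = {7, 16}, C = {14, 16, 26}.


A ∩ B = {16}
(A ∩ B) ∩ C = {16}

A ∩ B ∩ C = {16}


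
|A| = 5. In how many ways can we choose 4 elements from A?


C(n,k) = n! / (k!(n-k)!)
C(5,4) = 5! / (4!1!)
= 5

C(5,4) = 5


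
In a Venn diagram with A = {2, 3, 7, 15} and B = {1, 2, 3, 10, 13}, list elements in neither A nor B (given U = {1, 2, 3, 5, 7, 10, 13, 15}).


A = {2, 3, 7, 15}
B = {1, 2, 3, 10, 13}
Region: in neither A nor B (given U = {1, 2, 3, 5, 7, 10, 13, 15})
Elements: {5}

Elements in neither A nor B (given U = {1, 2, 3, 5, 7, 10, 13, 15}): {5}


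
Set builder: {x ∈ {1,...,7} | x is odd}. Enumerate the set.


Checking each candidate:
Condition: odd numbers in {1,...,7}
Result = {1, 3, 5, 7}

{1, 3, 5, 7}


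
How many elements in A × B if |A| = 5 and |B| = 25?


|A × B| = |A| × |B|
= 5 × 25
= 125

|A × B| = 125


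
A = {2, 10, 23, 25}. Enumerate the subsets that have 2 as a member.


A subset of A contains 2 iff the remaining 3 elements form any subset of A \ {2}.
Count: 2^(n-1) = 2^3 = 8
Subsets containing 2: {2}, {2, 10}, {2, 23}, {2, 25}, {2, 10, 23}, {2, 10, 25}, {2, 23, 25}, {2, 10, 23, 25}

Subsets containing 2 (8 total): {2}, {2, 10}, {2, 23}, {2, 25}, {2, 10, 23}, {2, 10, 25}, {2, 23, 25}, {2, 10, 23, 25}


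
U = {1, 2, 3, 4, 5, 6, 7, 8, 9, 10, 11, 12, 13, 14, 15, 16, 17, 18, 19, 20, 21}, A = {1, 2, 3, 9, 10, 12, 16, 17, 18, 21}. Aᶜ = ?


Aᶜ = U \ A = elements in U but not in A
U = {1, 2, 3, 4, 5, 6, 7, 8, 9, 10, 11, 12, 13, 14, 15, 16, 17, 18, 19, 20, 21}
A = {1, 2, 3, 9, 10, 12, 16, 17, 18, 21}
Aᶜ = {4, 5, 6, 7, 8, 11, 13, 14, 15, 19, 20}

Aᶜ = {4, 5, 6, 7, 8, 11, 13, 14, 15, 19, 20}


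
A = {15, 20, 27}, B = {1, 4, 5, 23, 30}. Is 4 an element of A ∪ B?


A = {15, 20, 27}, B = {1, 4, 5, 23, 30}
A ∪ B = all elements in A or B
A ∪ B = {1, 4, 5, 15, 20, 23, 27, 30}
Checking if 4 ∈ A ∪ B
4 is in A ∪ B → True

4 ∈ A ∪ B


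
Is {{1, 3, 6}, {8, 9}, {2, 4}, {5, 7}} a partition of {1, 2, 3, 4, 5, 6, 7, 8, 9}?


A partition requires: (1) non-empty parts, (2) pairwise disjoint, (3) union = U
Parts: {1, 3, 6}, {8, 9}, {2, 4}, {5, 7}
Union of parts: {1, 2, 3, 4, 5, 6, 7, 8, 9}
U = {1, 2, 3, 4, 5, 6, 7, 8, 9}
All non-empty? True
Pairwise disjoint? True
Covers U? True

Yes, valid partition


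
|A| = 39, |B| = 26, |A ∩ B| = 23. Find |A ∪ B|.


|A ∪ B| = |A| + |B| - |A ∩ B|
= 39 + 26 - 23
= 42

|A ∪ B| = 42


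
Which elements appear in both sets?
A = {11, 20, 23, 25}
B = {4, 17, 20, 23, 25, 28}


A ∩ B = elements in both A and B
A = {11, 20, 23, 25}
B = {4, 17, 20, 23, 25, 28}
A ∩ B = {20, 23, 25}

A ∩ B = {20, 23, 25}


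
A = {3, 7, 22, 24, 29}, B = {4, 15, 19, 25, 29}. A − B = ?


A \ B = elements in A but not in B
A = {3, 7, 22, 24, 29}
B = {4, 15, 19, 25, 29}
Remove from A any elements in B
A \ B = {3, 7, 22, 24}

A \ B = {3, 7, 22, 24}


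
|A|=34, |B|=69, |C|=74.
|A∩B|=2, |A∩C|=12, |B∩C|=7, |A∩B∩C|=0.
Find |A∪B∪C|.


|A∪B∪C| = |A|+|B|+|C| - |A∩B|-|A∩C|-|B∩C| + |A∩B∩C|
= 34+69+74 - 2-12-7 + 0
= 177 - 21 + 0
= 156

|A ∪ B ∪ C| = 156


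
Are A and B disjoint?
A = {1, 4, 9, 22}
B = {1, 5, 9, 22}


Disjoint means A ∩ B = ∅.
A ∩ B = {1, 9, 22}
A ∩ B ≠ ∅, so A and B are NOT disjoint.

No, A and B are not disjoint (A ∩ B = {1, 9, 22})


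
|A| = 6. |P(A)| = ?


Number of subsets = 2^n
= 2^6
= 64

|P(A)| = 64


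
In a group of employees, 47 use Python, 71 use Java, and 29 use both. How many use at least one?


|A ∪ B| = |A| + |B| - |A ∩ B|
= 47 + 71 - 29
= 89

|A ∪ B| = 89


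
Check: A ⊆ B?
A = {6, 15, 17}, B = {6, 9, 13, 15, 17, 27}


A ⊆ B means every element of A is in B.
All elements of A are in B.
So A ⊆ B.

Yes, A ⊆ B


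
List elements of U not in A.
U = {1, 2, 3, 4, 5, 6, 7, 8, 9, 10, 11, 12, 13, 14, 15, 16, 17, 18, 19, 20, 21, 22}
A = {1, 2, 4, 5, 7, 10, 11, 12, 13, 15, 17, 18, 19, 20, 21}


Aᶜ = U \ A = elements in U but not in A
U = {1, 2, 3, 4, 5, 6, 7, 8, 9, 10, 11, 12, 13, 14, 15, 16, 17, 18, 19, 20, 21, 22}
A = {1, 2, 4, 5, 7, 10, 11, 12, 13, 15, 17, 18, 19, 20, 21}
Aᶜ = {3, 6, 8, 9, 14, 16, 22}

Aᶜ = {3, 6, 8, 9, 14, 16, 22}


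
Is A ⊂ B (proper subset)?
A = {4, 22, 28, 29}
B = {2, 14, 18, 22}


A ⊂ B requires: A ⊆ B AND A ≠ B.
A ⊆ B? No
A ⊄ B, so A is not a proper subset.

No, A is not a proper subset of B


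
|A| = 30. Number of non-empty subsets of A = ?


Total subsets = 2^n = 2^30 = 1073741824
Non-empty subsets exclude the empty set: 2^n - 1
= 1073741824 - 1
= 1073741823

Number of non-empty subsets = 1073741823


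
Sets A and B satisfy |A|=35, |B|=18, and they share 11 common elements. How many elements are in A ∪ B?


|A ∪ B| = |A| + |B| - |A ∩ B|
= 35 + 18 - 11
= 42

|A ∪ B| = 42


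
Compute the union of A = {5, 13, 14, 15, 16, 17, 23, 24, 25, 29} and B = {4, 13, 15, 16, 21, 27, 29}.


A ∪ B = all elements in A or B (or both)
A = {5, 13, 14, 15, 16, 17, 23, 24, 25, 29}
B = {4, 13, 15, 16, 21, 27, 29}
A ∪ B = {4, 5, 13, 14, 15, 16, 17, 21, 23, 24, 25, 27, 29}

A ∪ B = {4, 5, 13, 14, 15, 16, 17, 21, 23, 24, 25, 27, 29}


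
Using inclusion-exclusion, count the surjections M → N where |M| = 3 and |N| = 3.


n = |M| = 3, k = |N| = 3. Surjections via inclusion-exclusion:
S(n,k) = Σ(-1)^i × C(k,i) × (k-i)^n, i=0 to k
i=0: (-1)^0×C(3,0)×3^3 = 27
i=1: (-1)^1×C(3,1)×2^3 = -24
i=2: (-1)^2×C(3,2)×1^3 = 3
i=3: (-1)^3×C(3,3)×0^3 = 0
Total = 6

Number of surjections = 6


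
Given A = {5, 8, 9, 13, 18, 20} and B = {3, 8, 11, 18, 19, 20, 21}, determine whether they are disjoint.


Disjoint means A ∩ B = ∅.
A ∩ B = {8, 18, 20}
A ∩ B ≠ ∅, so A and B are NOT disjoint.

No, A and B are not disjoint (A ∩ B = {8, 18, 20})


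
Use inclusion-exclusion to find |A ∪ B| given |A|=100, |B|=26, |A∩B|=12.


|A ∪ B| = |A| + |B| - |A ∩ B|
= 100 + 26 - 12
= 114

|A ∪ B| = 114


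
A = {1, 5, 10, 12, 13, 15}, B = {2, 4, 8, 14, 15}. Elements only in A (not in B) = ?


A = {1, 5, 10, 12, 13, 15}
B = {2, 4, 8, 14, 15}
Region: only in A (not in B)
Elements: {1, 5, 10, 12, 13}

Elements only in A (not in B): {1, 5, 10, 12, 13}


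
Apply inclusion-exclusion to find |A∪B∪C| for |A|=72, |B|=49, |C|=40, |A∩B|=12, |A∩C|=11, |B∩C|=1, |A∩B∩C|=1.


|A∪B∪C| = |A|+|B|+|C| - |A∩B|-|A∩C|-|B∩C| + |A∩B∩C|
= 72+49+40 - 12-11-1 + 1
= 161 - 24 + 1
= 138

|A ∪ B ∪ C| = 138


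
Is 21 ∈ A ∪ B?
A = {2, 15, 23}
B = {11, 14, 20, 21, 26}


A = {2, 15, 23}, B = {11, 14, 20, 21, 26}
A ∪ B = all elements in A or B
A ∪ B = {2, 11, 14, 15, 20, 21, 23, 26}
Checking if 21 ∈ A ∪ B
21 is in A ∪ B → True

21 ∈ A ∪ B


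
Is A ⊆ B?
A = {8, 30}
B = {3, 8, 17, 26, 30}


A ⊆ B means every element of A is in B.
All elements of A are in B.
So A ⊆ B.

Yes, A ⊆ B


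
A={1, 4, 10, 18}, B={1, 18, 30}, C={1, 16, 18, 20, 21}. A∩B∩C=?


A ∩ B = {1, 18}
(A ∩ B) ∩ C = {1, 18}

A ∩ B ∩ C = {1, 18}


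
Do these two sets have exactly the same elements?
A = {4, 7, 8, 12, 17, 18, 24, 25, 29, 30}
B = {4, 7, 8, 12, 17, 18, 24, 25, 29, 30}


Two sets are equal iff they have exactly the same elements.
A = {4, 7, 8, 12, 17, 18, 24, 25, 29, 30}
B = {4, 7, 8, 12, 17, 18, 24, 25, 29, 30}
Same elements → A = B

Yes, A = B


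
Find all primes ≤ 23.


Checking each candidate:
Condition: primes ≤ 23
Result = {2, 3, 5, 7, 11, 13, 17, 19, 23}

{2, 3, 5, 7, 11, 13, 17, 19, 23}


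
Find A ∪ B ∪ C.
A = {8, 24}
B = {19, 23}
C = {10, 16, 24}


A ∪ B = {8, 19, 23, 24}
(A ∪ B) ∪ C = {8, 10, 16, 19, 23, 24}

A ∪ B ∪ C = {8, 10, 16, 19, 23, 24}


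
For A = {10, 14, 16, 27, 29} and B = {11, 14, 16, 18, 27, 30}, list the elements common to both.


A ∩ B = elements in both A and B
A = {10, 14, 16, 27, 29}
B = {11, 14, 16, 18, 27, 30}
A ∩ B = {14, 16, 27}

A ∩ B = {14, 16, 27}


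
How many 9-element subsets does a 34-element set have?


C(n,k) = n! / (k!(n-k)!)
C(34,9) = 34! / (9!25!)
= 52451256

C(34,9) = 52451256


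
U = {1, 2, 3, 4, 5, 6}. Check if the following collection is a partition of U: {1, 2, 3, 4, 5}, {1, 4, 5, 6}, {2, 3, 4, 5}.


A partition requires: (1) non-empty parts, (2) pairwise disjoint, (3) union = U
Parts: {1, 2, 3, 4, 5}, {1, 4, 5, 6}, {2, 3, 4, 5}
Union of parts: {1, 2, 3, 4, 5, 6}
U = {1, 2, 3, 4, 5, 6}
All non-empty? True
Pairwise disjoint? False
Covers U? True

No, not a valid partition


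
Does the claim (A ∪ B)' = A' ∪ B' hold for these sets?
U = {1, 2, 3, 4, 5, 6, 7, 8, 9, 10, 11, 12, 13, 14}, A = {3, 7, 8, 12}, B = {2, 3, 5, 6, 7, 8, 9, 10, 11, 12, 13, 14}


LHS: A ∪ B = {2, 3, 5, 6, 7, 8, 9, 10, 11, 12, 13, 14}
(A ∪ B)' = U \ (A ∪ B) = {1, 4}
A' = {1, 2, 4, 5, 6, 9, 10, 11, 13, 14}, B' = {1, 4}
Claimed RHS: A' ∪ B' = {1, 2, 4, 5, 6, 9, 10, 11, 13, 14}
Identity is INVALID: LHS = {1, 4} but the RHS claimed here equals {1, 2, 4, 5, 6, 9, 10, 11, 13, 14}. The correct form is (A ∪ B)' = A' ∩ B'.

Identity is invalid: (A ∪ B)' = {1, 4} but A' ∪ B' = {1, 2, 4, 5, 6, 9, 10, 11, 13, 14}. The correct De Morgan law is (A ∪ B)' = A' ∩ B'.


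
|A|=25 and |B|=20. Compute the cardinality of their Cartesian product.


|A × B| = |A| × |B|
= 25 × 20
= 500

|A × B| = 500


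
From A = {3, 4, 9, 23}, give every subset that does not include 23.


A subset of A that omits 23 is a subset of A \ {23}, so there are 2^(n-1) = 2^3 = 8 of them.
Subsets excluding 23: ∅, {3}, {4}, {9}, {3, 4}, {3, 9}, {4, 9}, {3, 4, 9}

Subsets excluding 23 (8 total): ∅, {3}, {4}, {9}, {3, 4}, {3, 9}, {4, 9}, {3, 4, 9}
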